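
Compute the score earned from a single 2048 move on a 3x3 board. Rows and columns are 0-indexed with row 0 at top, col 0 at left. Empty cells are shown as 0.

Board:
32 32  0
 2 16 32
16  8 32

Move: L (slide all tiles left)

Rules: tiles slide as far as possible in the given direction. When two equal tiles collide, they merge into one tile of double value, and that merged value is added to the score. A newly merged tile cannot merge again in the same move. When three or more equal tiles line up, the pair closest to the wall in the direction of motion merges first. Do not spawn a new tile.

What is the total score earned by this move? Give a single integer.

Answer: 64

Derivation:
Slide left:
row 0: [32, 32, 0] -> [64, 0, 0]  score +64 (running 64)
row 1: [2, 16, 32] -> [2, 16, 32]  score +0 (running 64)
row 2: [16, 8, 32] -> [16, 8, 32]  score +0 (running 64)
Board after move:
64  0  0
 2 16 32
16  8 32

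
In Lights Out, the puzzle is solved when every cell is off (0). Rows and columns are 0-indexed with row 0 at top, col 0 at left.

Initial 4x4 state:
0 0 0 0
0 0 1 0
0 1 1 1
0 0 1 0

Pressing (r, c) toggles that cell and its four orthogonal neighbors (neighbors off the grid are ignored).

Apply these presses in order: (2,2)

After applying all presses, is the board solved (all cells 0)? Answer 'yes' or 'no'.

After press 1 at (2,2):
0 0 0 0
0 0 0 0
0 0 0 0
0 0 0 0

Lights still on: 0

Answer: yes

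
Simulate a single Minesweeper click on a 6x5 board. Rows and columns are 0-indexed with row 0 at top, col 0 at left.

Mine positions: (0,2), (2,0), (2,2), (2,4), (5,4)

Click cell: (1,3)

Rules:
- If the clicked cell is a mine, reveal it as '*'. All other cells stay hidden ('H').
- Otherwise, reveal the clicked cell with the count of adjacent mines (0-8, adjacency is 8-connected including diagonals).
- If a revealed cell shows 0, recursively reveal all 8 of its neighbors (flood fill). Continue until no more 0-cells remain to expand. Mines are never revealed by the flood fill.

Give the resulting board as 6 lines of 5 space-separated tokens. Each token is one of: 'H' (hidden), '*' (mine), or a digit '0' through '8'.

H H H H H
H H H 3 H
H H H H H
H H H H H
H H H H H
H H H H H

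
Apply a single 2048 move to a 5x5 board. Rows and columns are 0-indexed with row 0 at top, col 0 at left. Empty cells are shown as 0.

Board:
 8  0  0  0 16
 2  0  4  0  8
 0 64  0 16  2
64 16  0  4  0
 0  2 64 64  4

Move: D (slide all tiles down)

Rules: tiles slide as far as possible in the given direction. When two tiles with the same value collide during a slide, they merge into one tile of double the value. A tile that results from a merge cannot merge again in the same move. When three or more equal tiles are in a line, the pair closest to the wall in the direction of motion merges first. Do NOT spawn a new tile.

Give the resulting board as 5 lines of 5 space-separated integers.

Slide down:
col 0: [8, 2, 0, 64, 0] -> [0, 0, 8, 2, 64]
col 1: [0, 0, 64, 16, 2] -> [0, 0, 64, 16, 2]
col 2: [0, 4, 0, 0, 64] -> [0, 0, 0, 4, 64]
col 3: [0, 0, 16, 4, 64] -> [0, 0, 16, 4, 64]
col 4: [16, 8, 2, 0, 4] -> [0, 16, 8, 2, 4]

Answer:  0  0  0  0  0
 0  0  0  0 16
 8 64  0 16  8
 2 16  4  4  2
64  2 64 64  4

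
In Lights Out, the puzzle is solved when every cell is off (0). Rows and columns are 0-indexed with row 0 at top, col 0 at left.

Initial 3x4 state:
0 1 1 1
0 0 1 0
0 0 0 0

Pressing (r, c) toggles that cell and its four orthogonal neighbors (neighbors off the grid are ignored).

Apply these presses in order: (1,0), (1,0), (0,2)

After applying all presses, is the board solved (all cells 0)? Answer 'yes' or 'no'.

After press 1 at (1,0):
1 1 1 1
1 1 1 0
1 0 0 0

After press 2 at (1,0):
0 1 1 1
0 0 1 0
0 0 0 0

After press 3 at (0,2):
0 0 0 0
0 0 0 0
0 0 0 0

Lights still on: 0

Answer: yes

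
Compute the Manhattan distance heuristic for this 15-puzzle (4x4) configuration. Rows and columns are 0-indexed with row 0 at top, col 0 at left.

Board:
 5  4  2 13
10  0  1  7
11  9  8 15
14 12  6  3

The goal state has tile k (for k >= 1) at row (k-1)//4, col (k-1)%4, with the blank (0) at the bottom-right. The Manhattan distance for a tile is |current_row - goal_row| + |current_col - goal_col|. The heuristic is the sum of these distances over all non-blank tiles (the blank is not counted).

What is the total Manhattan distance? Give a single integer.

Answer: 34

Derivation:
Tile 5: (0,0)->(1,0) = 1
Tile 4: (0,1)->(0,3) = 2
Tile 2: (0,2)->(0,1) = 1
Tile 13: (0,3)->(3,0) = 6
Tile 10: (1,0)->(2,1) = 2
Tile 1: (1,2)->(0,0) = 3
Tile 7: (1,3)->(1,2) = 1
Tile 11: (2,0)->(2,2) = 2
Tile 9: (2,1)->(2,0) = 1
Tile 8: (2,2)->(1,3) = 2
Tile 15: (2,3)->(3,2) = 2
Tile 14: (3,0)->(3,1) = 1
Tile 12: (3,1)->(2,3) = 3
Tile 6: (3,2)->(1,1) = 3
Tile 3: (3,3)->(0,2) = 4
Sum: 1 + 2 + 1 + 6 + 2 + 3 + 1 + 2 + 1 + 2 + 2 + 1 + 3 + 3 + 4 = 34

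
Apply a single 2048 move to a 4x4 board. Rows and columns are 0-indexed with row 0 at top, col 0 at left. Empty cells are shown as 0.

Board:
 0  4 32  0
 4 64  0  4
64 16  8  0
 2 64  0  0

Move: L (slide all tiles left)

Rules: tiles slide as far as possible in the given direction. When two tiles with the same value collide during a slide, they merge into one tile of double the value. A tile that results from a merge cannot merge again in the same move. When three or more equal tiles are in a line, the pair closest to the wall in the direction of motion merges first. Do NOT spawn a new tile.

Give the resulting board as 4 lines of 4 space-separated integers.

Slide left:
row 0: [0, 4, 32, 0] -> [4, 32, 0, 0]
row 1: [4, 64, 0, 4] -> [4, 64, 4, 0]
row 2: [64, 16, 8, 0] -> [64, 16, 8, 0]
row 3: [2, 64, 0, 0] -> [2, 64, 0, 0]

Answer:  4 32  0  0
 4 64  4  0
64 16  8  0
 2 64  0  0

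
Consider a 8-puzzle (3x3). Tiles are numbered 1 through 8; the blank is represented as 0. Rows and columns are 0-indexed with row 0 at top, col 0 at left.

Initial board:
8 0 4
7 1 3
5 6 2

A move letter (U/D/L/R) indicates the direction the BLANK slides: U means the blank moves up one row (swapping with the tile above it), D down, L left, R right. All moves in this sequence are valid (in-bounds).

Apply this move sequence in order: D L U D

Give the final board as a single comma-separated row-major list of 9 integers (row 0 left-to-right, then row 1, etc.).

After move 1 (D):
8 1 4
7 0 3
5 6 2

After move 2 (L):
8 1 4
0 7 3
5 6 2

After move 3 (U):
0 1 4
8 7 3
5 6 2

After move 4 (D):
8 1 4
0 7 3
5 6 2

Answer: 8, 1, 4, 0, 7, 3, 5, 6, 2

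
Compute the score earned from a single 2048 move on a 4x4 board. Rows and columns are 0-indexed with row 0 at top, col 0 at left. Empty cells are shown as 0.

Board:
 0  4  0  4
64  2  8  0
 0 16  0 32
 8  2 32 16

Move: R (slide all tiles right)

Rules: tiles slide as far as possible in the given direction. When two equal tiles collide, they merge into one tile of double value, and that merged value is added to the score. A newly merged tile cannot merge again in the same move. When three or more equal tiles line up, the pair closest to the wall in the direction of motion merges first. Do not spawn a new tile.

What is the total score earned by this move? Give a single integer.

Slide right:
row 0: [0, 4, 0, 4] -> [0, 0, 0, 8]  score +8 (running 8)
row 1: [64, 2, 8, 0] -> [0, 64, 2, 8]  score +0 (running 8)
row 2: [0, 16, 0, 32] -> [0, 0, 16, 32]  score +0 (running 8)
row 3: [8, 2, 32, 16] -> [8, 2, 32, 16]  score +0 (running 8)
Board after move:
 0  0  0  8
 0 64  2  8
 0  0 16 32
 8  2 32 16

Answer: 8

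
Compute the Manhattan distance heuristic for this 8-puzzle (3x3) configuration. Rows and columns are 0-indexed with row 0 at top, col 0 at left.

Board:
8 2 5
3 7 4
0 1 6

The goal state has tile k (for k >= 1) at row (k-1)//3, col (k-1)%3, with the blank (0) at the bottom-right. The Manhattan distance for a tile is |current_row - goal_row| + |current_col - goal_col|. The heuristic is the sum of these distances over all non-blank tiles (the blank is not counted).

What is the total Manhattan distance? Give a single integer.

Tile 8: (0,0)->(2,1) = 3
Tile 2: (0,1)->(0,1) = 0
Tile 5: (0,2)->(1,1) = 2
Tile 3: (1,0)->(0,2) = 3
Tile 7: (1,1)->(2,0) = 2
Tile 4: (1,2)->(1,0) = 2
Tile 1: (2,1)->(0,0) = 3
Tile 6: (2,2)->(1,2) = 1
Sum: 3 + 0 + 2 + 3 + 2 + 2 + 3 + 1 = 16

Answer: 16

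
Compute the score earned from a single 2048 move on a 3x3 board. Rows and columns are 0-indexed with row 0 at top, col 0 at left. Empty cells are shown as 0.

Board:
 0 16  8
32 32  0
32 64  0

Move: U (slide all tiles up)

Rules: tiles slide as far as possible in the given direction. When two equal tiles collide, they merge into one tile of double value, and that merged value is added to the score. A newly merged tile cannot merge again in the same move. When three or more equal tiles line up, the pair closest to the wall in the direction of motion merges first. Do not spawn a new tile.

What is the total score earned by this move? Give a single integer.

Slide up:
col 0: [0, 32, 32] -> [64, 0, 0]  score +64 (running 64)
col 1: [16, 32, 64] -> [16, 32, 64]  score +0 (running 64)
col 2: [8, 0, 0] -> [8, 0, 0]  score +0 (running 64)
Board after move:
64 16  8
 0 32  0
 0 64  0

Answer: 64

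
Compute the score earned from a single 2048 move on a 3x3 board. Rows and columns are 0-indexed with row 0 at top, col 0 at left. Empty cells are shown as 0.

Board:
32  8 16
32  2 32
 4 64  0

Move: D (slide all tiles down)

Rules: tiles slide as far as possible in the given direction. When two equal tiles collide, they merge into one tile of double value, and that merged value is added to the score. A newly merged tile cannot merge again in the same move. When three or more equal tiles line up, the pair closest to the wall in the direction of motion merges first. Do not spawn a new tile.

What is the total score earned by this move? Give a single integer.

Answer: 64

Derivation:
Slide down:
col 0: [32, 32, 4] -> [0, 64, 4]  score +64 (running 64)
col 1: [8, 2, 64] -> [8, 2, 64]  score +0 (running 64)
col 2: [16, 32, 0] -> [0, 16, 32]  score +0 (running 64)
Board after move:
 0  8  0
64  2 16
 4 64 32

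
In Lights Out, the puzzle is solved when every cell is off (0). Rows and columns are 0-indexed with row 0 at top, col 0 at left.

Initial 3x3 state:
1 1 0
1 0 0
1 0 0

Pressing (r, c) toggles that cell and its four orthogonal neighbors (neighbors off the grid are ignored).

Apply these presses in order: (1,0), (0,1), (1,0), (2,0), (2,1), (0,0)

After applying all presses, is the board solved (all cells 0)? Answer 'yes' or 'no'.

Answer: no

Derivation:
After press 1 at (1,0):
0 1 0
0 1 0
0 0 0

After press 2 at (0,1):
1 0 1
0 0 0
0 0 0

After press 3 at (1,0):
0 0 1
1 1 0
1 0 0

After press 4 at (2,0):
0 0 1
0 1 0
0 1 0

After press 5 at (2,1):
0 0 1
0 0 0
1 0 1

After press 6 at (0,0):
1 1 1
1 0 0
1 0 1

Lights still on: 6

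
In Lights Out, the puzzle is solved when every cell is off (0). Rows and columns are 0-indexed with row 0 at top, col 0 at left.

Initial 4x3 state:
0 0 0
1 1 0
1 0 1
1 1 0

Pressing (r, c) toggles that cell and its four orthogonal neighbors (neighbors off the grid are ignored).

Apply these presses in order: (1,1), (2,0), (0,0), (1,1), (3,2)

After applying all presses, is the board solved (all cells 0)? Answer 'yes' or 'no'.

After press 1 at (1,1):
0 1 0
0 0 1
1 1 1
1 1 0

After press 2 at (2,0):
0 1 0
1 0 1
0 0 1
0 1 0

After press 3 at (0,0):
1 0 0
0 0 1
0 0 1
0 1 0

After press 4 at (1,1):
1 1 0
1 1 0
0 1 1
0 1 0

After press 5 at (3,2):
1 1 0
1 1 0
0 1 0
0 0 1

Lights still on: 6

Answer: no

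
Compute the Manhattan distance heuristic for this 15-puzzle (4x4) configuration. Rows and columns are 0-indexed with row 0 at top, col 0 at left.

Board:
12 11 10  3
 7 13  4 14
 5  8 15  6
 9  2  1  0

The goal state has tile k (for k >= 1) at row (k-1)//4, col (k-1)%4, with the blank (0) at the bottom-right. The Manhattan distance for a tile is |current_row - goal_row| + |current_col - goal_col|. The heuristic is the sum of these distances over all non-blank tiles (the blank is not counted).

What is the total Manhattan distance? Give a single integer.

Tile 12: (0,0)->(2,3) = 5
Tile 11: (0,1)->(2,2) = 3
Tile 10: (0,2)->(2,1) = 3
Tile 3: (0,3)->(0,2) = 1
Tile 7: (1,0)->(1,2) = 2
Tile 13: (1,1)->(3,0) = 3
Tile 4: (1,2)->(0,3) = 2
Tile 14: (1,3)->(3,1) = 4
Tile 5: (2,0)->(1,0) = 1
Tile 8: (2,1)->(1,3) = 3
Tile 15: (2,2)->(3,2) = 1
Tile 6: (2,3)->(1,1) = 3
Tile 9: (3,0)->(2,0) = 1
Tile 2: (3,1)->(0,1) = 3
Tile 1: (3,2)->(0,0) = 5
Sum: 5 + 3 + 3 + 1 + 2 + 3 + 2 + 4 + 1 + 3 + 1 + 3 + 1 + 3 + 5 = 40

Answer: 40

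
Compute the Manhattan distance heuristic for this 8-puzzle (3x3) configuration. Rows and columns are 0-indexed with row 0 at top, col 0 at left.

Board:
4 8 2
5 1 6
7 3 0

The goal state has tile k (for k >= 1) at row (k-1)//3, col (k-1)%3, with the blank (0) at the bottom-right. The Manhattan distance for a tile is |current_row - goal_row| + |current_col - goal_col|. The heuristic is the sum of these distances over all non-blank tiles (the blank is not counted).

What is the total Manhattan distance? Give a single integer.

Tile 4: (0,0)->(1,0) = 1
Tile 8: (0,1)->(2,1) = 2
Tile 2: (0,2)->(0,1) = 1
Tile 5: (1,0)->(1,1) = 1
Tile 1: (1,1)->(0,0) = 2
Tile 6: (1,2)->(1,2) = 0
Tile 7: (2,0)->(2,0) = 0
Tile 3: (2,1)->(0,2) = 3
Sum: 1 + 2 + 1 + 1 + 2 + 0 + 0 + 3 = 10

Answer: 10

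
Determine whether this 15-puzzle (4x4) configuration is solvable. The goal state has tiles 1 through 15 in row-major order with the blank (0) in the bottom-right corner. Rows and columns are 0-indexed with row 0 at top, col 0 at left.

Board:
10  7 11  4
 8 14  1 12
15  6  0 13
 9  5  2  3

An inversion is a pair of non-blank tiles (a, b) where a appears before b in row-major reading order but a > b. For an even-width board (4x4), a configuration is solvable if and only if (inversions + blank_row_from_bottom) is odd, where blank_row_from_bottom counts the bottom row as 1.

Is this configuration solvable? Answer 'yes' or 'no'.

Inversions: 62
Blank is in row 2 (0-indexed from top), which is row 2 counting from the bottom (bottom = 1).
62 + 2 = 64, which is even, so the puzzle is not solvable.

Answer: no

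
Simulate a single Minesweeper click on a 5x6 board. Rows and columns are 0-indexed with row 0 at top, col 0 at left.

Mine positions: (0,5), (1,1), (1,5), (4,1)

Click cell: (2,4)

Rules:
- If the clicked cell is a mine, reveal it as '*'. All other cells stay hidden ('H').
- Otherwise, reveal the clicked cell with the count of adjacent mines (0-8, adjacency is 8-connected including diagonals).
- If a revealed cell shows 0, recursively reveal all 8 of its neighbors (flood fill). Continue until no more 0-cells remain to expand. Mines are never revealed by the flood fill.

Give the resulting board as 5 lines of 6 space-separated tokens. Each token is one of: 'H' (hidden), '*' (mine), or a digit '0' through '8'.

H H H H H H
H H H H H H
H H H H 1 H
H H H H H H
H H H H H H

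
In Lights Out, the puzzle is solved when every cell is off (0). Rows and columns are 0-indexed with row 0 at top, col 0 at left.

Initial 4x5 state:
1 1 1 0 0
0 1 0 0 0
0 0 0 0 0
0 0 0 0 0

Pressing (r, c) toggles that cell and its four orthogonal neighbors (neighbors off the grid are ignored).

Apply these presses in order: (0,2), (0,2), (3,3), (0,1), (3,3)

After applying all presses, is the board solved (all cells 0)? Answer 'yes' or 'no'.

After press 1 at (0,2):
1 0 0 1 0
0 1 1 0 0
0 0 0 0 0
0 0 0 0 0

After press 2 at (0,2):
1 1 1 0 0
0 1 0 0 0
0 0 0 0 0
0 0 0 0 0

After press 3 at (3,3):
1 1 1 0 0
0 1 0 0 0
0 0 0 1 0
0 0 1 1 1

After press 4 at (0,1):
0 0 0 0 0
0 0 0 0 0
0 0 0 1 0
0 0 1 1 1

After press 5 at (3,3):
0 0 0 0 0
0 0 0 0 0
0 0 0 0 0
0 0 0 0 0

Lights still on: 0

Answer: yes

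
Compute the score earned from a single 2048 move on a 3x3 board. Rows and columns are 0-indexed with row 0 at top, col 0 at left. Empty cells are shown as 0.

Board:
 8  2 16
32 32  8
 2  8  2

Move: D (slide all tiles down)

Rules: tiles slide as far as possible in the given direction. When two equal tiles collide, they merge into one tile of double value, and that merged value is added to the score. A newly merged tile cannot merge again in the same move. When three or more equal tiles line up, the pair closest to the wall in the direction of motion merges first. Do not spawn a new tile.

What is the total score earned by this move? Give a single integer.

Answer: 0

Derivation:
Slide down:
col 0: [8, 32, 2] -> [8, 32, 2]  score +0 (running 0)
col 1: [2, 32, 8] -> [2, 32, 8]  score +0 (running 0)
col 2: [16, 8, 2] -> [16, 8, 2]  score +0 (running 0)
Board after move:
 8  2 16
32 32  8
 2  8  2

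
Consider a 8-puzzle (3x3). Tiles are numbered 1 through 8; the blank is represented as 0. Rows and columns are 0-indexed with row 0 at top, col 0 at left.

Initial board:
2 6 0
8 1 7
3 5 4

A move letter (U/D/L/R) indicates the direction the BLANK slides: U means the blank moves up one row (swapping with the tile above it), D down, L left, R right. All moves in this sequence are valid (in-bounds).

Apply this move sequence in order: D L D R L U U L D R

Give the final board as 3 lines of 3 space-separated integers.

After move 1 (D):
2 6 7
8 1 0
3 5 4

After move 2 (L):
2 6 7
8 0 1
3 5 4

After move 3 (D):
2 6 7
8 5 1
3 0 4

After move 4 (R):
2 6 7
8 5 1
3 4 0

After move 5 (L):
2 6 7
8 5 1
3 0 4

After move 6 (U):
2 6 7
8 0 1
3 5 4

After move 7 (U):
2 0 7
8 6 1
3 5 4

After move 8 (L):
0 2 7
8 6 1
3 5 4

After move 9 (D):
8 2 7
0 6 1
3 5 4

After move 10 (R):
8 2 7
6 0 1
3 5 4

Answer: 8 2 7
6 0 1
3 5 4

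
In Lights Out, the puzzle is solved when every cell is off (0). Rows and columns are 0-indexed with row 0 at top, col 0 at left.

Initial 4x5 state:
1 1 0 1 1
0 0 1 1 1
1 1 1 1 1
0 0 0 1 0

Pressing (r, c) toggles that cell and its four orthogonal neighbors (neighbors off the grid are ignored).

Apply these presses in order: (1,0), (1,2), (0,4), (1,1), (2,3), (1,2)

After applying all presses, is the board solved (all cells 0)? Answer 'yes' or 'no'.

After press 1 at (1,0):
0 1 0 1 1
1 1 1 1 1
0 1 1 1 1
0 0 0 1 0

After press 2 at (1,2):
0 1 1 1 1
1 0 0 0 1
0 1 0 1 1
0 0 0 1 0

After press 3 at (0,4):
0 1 1 0 0
1 0 0 0 0
0 1 0 1 1
0 0 0 1 0

After press 4 at (1,1):
0 0 1 0 0
0 1 1 0 0
0 0 0 1 1
0 0 0 1 0

After press 5 at (2,3):
0 0 1 0 0
0 1 1 1 0
0 0 1 0 0
0 0 0 0 0

After press 6 at (1,2):
0 0 0 0 0
0 0 0 0 0
0 0 0 0 0
0 0 0 0 0

Lights still on: 0

Answer: yes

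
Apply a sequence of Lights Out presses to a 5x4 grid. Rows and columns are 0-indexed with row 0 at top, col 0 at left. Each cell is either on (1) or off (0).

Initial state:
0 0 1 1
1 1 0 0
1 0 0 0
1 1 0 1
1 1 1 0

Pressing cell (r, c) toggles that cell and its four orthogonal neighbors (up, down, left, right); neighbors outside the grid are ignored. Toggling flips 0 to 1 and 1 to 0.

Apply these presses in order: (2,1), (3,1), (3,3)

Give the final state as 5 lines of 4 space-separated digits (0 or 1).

After press 1 at (2,1):
0 0 1 1
1 0 0 0
0 1 1 0
1 0 0 1
1 1 1 0

After press 2 at (3,1):
0 0 1 1
1 0 0 0
0 0 1 0
0 1 1 1
1 0 1 0

After press 3 at (3,3):
0 0 1 1
1 0 0 0
0 0 1 1
0 1 0 0
1 0 1 1

Answer: 0 0 1 1
1 0 0 0
0 0 1 1
0 1 0 0
1 0 1 1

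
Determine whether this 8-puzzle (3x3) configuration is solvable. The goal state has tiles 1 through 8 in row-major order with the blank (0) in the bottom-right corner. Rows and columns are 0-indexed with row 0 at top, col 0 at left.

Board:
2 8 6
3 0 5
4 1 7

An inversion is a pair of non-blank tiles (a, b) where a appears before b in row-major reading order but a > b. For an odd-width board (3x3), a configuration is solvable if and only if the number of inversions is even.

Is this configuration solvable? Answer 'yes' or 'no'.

Inversions (pairs i<j in row-major order where tile[i] > tile[j] > 0): 15
15 is odd, so the puzzle is not solvable.

Answer: no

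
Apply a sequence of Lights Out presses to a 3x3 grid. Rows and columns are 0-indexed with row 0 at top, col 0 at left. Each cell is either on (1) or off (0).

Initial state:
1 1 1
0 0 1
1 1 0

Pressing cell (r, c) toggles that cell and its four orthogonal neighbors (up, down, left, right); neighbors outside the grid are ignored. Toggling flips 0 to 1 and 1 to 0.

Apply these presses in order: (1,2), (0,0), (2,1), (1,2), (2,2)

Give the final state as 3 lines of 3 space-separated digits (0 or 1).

After press 1 at (1,2):
1 1 0
0 1 0
1 1 1

After press 2 at (0,0):
0 0 0
1 1 0
1 1 1

After press 3 at (2,1):
0 0 0
1 0 0
0 0 0

After press 4 at (1,2):
0 0 1
1 1 1
0 0 1

After press 5 at (2,2):
0 0 1
1 1 0
0 1 0

Answer: 0 0 1
1 1 0
0 1 0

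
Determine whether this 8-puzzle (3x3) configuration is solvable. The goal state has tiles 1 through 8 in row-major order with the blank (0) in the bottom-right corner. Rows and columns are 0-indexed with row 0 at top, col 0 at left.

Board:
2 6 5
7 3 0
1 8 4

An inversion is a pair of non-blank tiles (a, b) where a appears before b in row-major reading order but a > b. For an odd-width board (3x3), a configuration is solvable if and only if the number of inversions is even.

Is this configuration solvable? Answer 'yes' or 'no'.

Inversions (pairs i<j in row-major order where tile[i] > tile[j] > 0): 13
13 is odd, so the puzzle is not solvable.

Answer: no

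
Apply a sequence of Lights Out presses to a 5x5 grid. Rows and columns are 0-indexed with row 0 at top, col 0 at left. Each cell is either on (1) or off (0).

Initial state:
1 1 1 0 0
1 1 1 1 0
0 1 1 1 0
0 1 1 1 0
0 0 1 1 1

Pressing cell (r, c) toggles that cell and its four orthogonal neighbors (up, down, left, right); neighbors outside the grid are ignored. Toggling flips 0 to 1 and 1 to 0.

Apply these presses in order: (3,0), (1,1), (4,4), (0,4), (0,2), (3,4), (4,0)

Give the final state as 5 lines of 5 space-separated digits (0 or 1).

After press 1 at (3,0):
1 1 1 0 0
1 1 1 1 0
1 1 1 1 0
1 0 1 1 0
1 0 1 1 1

After press 2 at (1,1):
1 0 1 0 0
0 0 0 1 0
1 0 1 1 0
1 0 1 1 0
1 0 1 1 1

After press 3 at (4,4):
1 0 1 0 0
0 0 0 1 0
1 0 1 1 0
1 0 1 1 1
1 0 1 0 0

After press 4 at (0,4):
1 0 1 1 1
0 0 0 1 1
1 0 1 1 0
1 0 1 1 1
1 0 1 0 0

After press 5 at (0,2):
1 1 0 0 1
0 0 1 1 1
1 0 1 1 0
1 0 1 1 1
1 0 1 0 0

After press 6 at (3,4):
1 1 0 0 1
0 0 1 1 1
1 0 1 1 1
1 0 1 0 0
1 0 1 0 1

After press 7 at (4,0):
1 1 0 0 1
0 0 1 1 1
1 0 1 1 1
0 0 1 0 0
0 1 1 0 1

Answer: 1 1 0 0 1
0 0 1 1 1
1 0 1 1 1
0 0 1 0 0
0 1 1 0 1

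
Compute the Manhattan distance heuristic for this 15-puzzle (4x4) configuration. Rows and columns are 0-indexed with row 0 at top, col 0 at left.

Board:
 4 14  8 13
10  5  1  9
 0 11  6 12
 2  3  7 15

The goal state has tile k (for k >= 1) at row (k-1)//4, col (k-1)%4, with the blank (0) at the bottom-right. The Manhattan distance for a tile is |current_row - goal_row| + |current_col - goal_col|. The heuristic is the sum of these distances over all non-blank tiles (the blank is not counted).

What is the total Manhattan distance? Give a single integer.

Tile 4: at (0,0), goal (0,3), distance |0-0|+|0-3| = 3
Tile 14: at (0,1), goal (3,1), distance |0-3|+|1-1| = 3
Tile 8: at (0,2), goal (1,3), distance |0-1|+|2-3| = 2
Tile 13: at (0,3), goal (3,0), distance |0-3|+|3-0| = 6
Tile 10: at (1,0), goal (2,1), distance |1-2|+|0-1| = 2
Tile 5: at (1,1), goal (1,0), distance |1-1|+|1-0| = 1
Tile 1: at (1,2), goal (0,0), distance |1-0|+|2-0| = 3
Tile 9: at (1,3), goal (2,0), distance |1-2|+|3-0| = 4
Tile 11: at (2,1), goal (2,2), distance |2-2|+|1-2| = 1
Tile 6: at (2,2), goal (1,1), distance |2-1|+|2-1| = 2
Tile 12: at (2,3), goal (2,3), distance |2-2|+|3-3| = 0
Tile 2: at (3,0), goal (0,1), distance |3-0|+|0-1| = 4
Tile 3: at (3,1), goal (0,2), distance |3-0|+|1-2| = 4
Tile 7: at (3,2), goal (1,2), distance |3-1|+|2-2| = 2
Tile 15: at (3,3), goal (3,2), distance |3-3|+|3-2| = 1
Sum: 3 + 3 + 2 + 6 + 2 + 1 + 3 + 4 + 1 + 2 + 0 + 4 + 4 + 2 + 1 = 38

Answer: 38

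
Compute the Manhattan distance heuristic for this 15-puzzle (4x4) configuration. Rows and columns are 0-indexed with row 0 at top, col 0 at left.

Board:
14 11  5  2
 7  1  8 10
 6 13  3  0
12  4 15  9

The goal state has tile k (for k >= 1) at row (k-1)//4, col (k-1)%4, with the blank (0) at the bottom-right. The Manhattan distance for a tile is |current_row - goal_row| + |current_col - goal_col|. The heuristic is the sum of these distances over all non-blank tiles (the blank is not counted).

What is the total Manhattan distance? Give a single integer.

Tile 14: at (0,0), goal (3,1), distance |0-3|+|0-1| = 4
Tile 11: at (0,1), goal (2,2), distance |0-2|+|1-2| = 3
Tile 5: at (0,2), goal (1,0), distance |0-1|+|2-0| = 3
Tile 2: at (0,3), goal (0,1), distance |0-0|+|3-1| = 2
Tile 7: at (1,0), goal (1,2), distance |1-1|+|0-2| = 2
Tile 1: at (1,1), goal (0,0), distance |1-0|+|1-0| = 2
Tile 8: at (1,2), goal (1,3), distance |1-1|+|2-3| = 1
Tile 10: at (1,3), goal (2,1), distance |1-2|+|3-1| = 3
Tile 6: at (2,0), goal (1,1), distance |2-1|+|0-1| = 2
Tile 13: at (2,1), goal (3,0), distance |2-3|+|1-0| = 2
Tile 3: at (2,2), goal (0,2), distance |2-0|+|2-2| = 2
Tile 12: at (3,0), goal (2,3), distance |3-2|+|0-3| = 4
Tile 4: at (3,1), goal (0,3), distance |3-0|+|1-3| = 5
Tile 15: at (3,2), goal (3,2), distance |3-3|+|2-2| = 0
Tile 9: at (3,3), goal (2,0), distance |3-2|+|3-0| = 4
Sum: 4 + 3 + 3 + 2 + 2 + 2 + 1 + 3 + 2 + 2 + 2 + 4 + 5 + 0 + 4 = 39

Answer: 39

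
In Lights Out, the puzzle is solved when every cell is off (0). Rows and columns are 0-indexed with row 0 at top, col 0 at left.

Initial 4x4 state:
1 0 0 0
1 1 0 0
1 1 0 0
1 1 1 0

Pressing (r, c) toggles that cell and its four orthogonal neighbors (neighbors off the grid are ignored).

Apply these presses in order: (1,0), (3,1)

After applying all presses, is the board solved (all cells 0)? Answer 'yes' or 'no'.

After press 1 at (1,0):
0 0 0 0
0 0 0 0
0 1 0 0
1 1 1 0

After press 2 at (3,1):
0 0 0 0
0 0 0 0
0 0 0 0
0 0 0 0

Lights still on: 0

Answer: yes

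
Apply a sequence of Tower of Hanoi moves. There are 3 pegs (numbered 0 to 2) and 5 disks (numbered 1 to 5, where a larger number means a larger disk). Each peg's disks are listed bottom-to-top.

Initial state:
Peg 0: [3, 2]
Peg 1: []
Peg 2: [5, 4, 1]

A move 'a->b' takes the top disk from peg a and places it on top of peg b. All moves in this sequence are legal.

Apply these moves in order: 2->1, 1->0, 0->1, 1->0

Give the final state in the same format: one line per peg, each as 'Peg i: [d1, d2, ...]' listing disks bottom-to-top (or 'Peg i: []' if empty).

Answer: Peg 0: [3, 2, 1]
Peg 1: []
Peg 2: [5, 4]

Derivation:
After move 1 (2->1):
Peg 0: [3, 2]
Peg 1: [1]
Peg 2: [5, 4]

After move 2 (1->0):
Peg 0: [3, 2, 1]
Peg 1: []
Peg 2: [5, 4]

After move 3 (0->1):
Peg 0: [3, 2]
Peg 1: [1]
Peg 2: [5, 4]

After move 4 (1->0):
Peg 0: [3, 2, 1]
Peg 1: []
Peg 2: [5, 4]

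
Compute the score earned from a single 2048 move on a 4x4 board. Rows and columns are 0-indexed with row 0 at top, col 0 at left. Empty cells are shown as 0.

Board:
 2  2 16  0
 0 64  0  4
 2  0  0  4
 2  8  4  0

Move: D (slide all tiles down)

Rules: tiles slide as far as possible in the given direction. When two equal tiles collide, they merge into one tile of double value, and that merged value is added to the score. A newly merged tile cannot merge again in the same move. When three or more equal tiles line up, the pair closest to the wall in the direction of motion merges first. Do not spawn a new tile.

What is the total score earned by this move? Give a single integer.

Answer: 12

Derivation:
Slide down:
col 0: [2, 0, 2, 2] -> [0, 0, 2, 4]  score +4 (running 4)
col 1: [2, 64, 0, 8] -> [0, 2, 64, 8]  score +0 (running 4)
col 2: [16, 0, 0, 4] -> [0, 0, 16, 4]  score +0 (running 4)
col 3: [0, 4, 4, 0] -> [0, 0, 0, 8]  score +8 (running 12)
Board after move:
 0  0  0  0
 0  2  0  0
 2 64 16  0
 4  8  4  8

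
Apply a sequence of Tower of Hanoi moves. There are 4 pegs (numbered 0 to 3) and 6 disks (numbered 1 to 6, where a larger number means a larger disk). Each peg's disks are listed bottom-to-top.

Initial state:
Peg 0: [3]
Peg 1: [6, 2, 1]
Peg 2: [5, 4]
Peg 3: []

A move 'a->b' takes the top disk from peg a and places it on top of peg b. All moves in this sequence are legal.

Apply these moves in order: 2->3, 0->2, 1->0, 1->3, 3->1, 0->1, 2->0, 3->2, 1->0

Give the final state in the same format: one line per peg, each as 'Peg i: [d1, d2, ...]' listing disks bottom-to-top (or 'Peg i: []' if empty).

Answer: Peg 0: [3, 1]
Peg 1: [6, 2]
Peg 2: [5, 4]
Peg 3: []

Derivation:
After move 1 (2->3):
Peg 0: [3]
Peg 1: [6, 2, 1]
Peg 2: [5]
Peg 3: [4]

After move 2 (0->2):
Peg 0: []
Peg 1: [6, 2, 1]
Peg 2: [5, 3]
Peg 3: [4]

After move 3 (1->0):
Peg 0: [1]
Peg 1: [6, 2]
Peg 2: [5, 3]
Peg 3: [4]

After move 4 (1->3):
Peg 0: [1]
Peg 1: [6]
Peg 2: [5, 3]
Peg 3: [4, 2]

After move 5 (3->1):
Peg 0: [1]
Peg 1: [6, 2]
Peg 2: [5, 3]
Peg 3: [4]

After move 6 (0->1):
Peg 0: []
Peg 1: [6, 2, 1]
Peg 2: [5, 3]
Peg 3: [4]

After move 7 (2->0):
Peg 0: [3]
Peg 1: [6, 2, 1]
Peg 2: [5]
Peg 3: [4]

After move 8 (3->2):
Peg 0: [3]
Peg 1: [6, 2, 1]
Peg 2: [5, 4]
Peg 3: []

After move 9 (1->0):
Peg 0: [3, 1]
Peg 1: [6, 2]
Peg 2: [5, 4]
Peg 3: []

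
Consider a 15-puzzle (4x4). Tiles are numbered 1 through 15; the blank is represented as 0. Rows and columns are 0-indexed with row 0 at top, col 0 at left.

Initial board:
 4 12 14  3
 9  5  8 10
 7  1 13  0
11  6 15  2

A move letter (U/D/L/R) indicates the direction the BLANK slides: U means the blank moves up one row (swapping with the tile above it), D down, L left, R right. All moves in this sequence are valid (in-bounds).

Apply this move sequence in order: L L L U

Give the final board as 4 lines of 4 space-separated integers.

Answer:  4 12 14  3
 0  5  8 10
 9  7  1 13
11  6 15  2

Derivation:
After move 1 (L):
 4 12 14  3
 9  5  8 10
 7  1  0 13
11  6 15  2

After move 2 (L):
 4 12 14  3
 9  5  8 10
 7  0  1 13
11  6 15  2

After move 3 (L):
 4 12 14  3
 9  5  8 10
 0  7  1 13
11  6 15  2

After move 4 (U):
 4 12 14  3
 0  5  8 10
 9  7  1 13
11  6 15  2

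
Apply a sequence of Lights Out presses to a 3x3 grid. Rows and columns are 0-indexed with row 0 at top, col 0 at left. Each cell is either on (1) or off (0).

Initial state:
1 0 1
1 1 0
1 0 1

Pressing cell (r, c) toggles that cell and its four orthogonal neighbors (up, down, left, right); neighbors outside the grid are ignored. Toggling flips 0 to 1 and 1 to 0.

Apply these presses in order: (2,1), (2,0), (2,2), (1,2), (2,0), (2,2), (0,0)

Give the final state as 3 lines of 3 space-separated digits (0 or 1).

After press 1 at (2,1):
1 0 1
1 0 0
0 1 0

After press 2 at (2,0):
1 0 1
0 0 0
1 0 0

After press 3 at (2,2):
1 0 1
0 0 1
1 1 1

After press 4 at (1,2):
1 0 0
0 1 0
1 1 0

After press 5 at (2,0):
1 0 0
1 1 0
0 0 0

After press 6 at (2,2):
1 0 0
1 1 1
0 1 1

After press 7 at (0,0):
0 1 0
0 1 1
0 1 1

Answer: 0 1 0
0 1 1
0 1 1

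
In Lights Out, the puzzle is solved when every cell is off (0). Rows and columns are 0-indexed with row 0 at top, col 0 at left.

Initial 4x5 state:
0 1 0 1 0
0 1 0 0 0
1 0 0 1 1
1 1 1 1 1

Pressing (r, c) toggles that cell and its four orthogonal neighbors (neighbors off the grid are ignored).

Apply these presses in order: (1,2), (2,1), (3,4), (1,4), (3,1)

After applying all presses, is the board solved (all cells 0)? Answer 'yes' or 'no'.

Answer: no

Derivation:
After press 1 at (1,2):
0 1 1 1 0
0 0 1 1 0
1 0 1 1 1
1 1 1 1 1

After press 2 at (2,1):
0 1 1 1 0
0 1 1 1 0
0 1 0 1 1
1 0 1 1 1

After press 3 at (3,4):
0 1 1 1 0
0 1 1 1 0
0 1 0 1 0
1 0 1 0 0

After press 4 at (1,4):
0 1 1 1 1
0 1 1 0 1
0 1 0 1 1
1 0 1 0 0

After press 5 at (3,1):
0 1 1 1 1
0 1 1 0 1
0 0 0 1 1
0 1 0 0 0

Lights still on: 10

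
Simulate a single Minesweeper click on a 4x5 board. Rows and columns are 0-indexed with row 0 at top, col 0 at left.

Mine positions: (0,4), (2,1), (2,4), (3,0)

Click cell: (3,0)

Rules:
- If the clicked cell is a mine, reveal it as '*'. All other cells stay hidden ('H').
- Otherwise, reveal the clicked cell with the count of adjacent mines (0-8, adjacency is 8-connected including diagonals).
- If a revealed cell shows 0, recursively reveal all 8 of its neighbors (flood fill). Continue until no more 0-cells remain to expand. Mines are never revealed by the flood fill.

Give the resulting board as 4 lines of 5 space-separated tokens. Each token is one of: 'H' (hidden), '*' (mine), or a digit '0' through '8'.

H H H H H
H H H H H
H H H H H
* H H H H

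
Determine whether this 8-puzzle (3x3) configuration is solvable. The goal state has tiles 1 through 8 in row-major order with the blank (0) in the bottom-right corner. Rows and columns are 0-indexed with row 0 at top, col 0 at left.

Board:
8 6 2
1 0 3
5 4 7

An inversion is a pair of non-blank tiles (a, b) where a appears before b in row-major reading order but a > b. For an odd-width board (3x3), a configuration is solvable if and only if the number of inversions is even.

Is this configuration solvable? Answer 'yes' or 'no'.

Answer: yes

Derivation:
Inversions (pairs i<j in row-major order where tile[i] > tile[j] > 0): 14
14 is even, so the puzzle is solvable.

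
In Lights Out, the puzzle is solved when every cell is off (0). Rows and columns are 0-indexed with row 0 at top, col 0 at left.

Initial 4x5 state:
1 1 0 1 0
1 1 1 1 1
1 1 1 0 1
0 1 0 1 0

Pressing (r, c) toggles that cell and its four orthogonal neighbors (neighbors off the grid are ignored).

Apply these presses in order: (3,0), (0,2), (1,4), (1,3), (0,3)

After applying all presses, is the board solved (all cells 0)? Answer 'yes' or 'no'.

After press 1 at (3,0):
1 1 0 1 0
1 1 1 1 1
0 1 1 0 1
1 0 0 1 0

After press 2 at (0,2):
1 0 1 0 0
1 1 0 1 1
0 1 1 0 1
1 0 0 1 0

After press 3 at (1,4):
1 0 1 0 1
1 1 0 0 0
0 1 1 0 0
1 0 0 1 0

After press 4 at (1,3):
1 0 1 1 1
1 1 1 1 1
0 1 1 1 0
1 0 0 1 0

After press 5 at (0,3):
1 0 0 0 0
1 1 1 0 1
0 1 1 1 0
1 0 0 1 0

Lights still on: 10

Answer: no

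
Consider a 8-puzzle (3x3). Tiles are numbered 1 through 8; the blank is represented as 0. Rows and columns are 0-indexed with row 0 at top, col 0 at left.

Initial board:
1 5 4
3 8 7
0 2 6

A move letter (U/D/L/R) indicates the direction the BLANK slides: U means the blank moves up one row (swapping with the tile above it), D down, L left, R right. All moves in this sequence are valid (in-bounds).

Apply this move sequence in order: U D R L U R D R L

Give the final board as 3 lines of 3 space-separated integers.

After move 1 (U):
1 5 4
0 8 7
3 2 6

After move 2 (D):
1 5 4
3 8 7
0 2 6

After move 3 (R):
1 5 4
3 8 7
2 0 6

After move 4 (L):
1 5 4
3 8 7
0 2 6

After move 5 (U):
1 5 4
0 8 7
3 2 6

After move 6 (R):
1 5 4
8 0 7
3 2 6

After move 7 (D):
1 5 4
8 2 7
3 0 6

After move 8 (R):
1 5 4
8 2 7
3 6 0

After move 9 (L):
1 5 4
8 2 7
3 0 6

Answer: 1 5 4
8 2 7
3 0 6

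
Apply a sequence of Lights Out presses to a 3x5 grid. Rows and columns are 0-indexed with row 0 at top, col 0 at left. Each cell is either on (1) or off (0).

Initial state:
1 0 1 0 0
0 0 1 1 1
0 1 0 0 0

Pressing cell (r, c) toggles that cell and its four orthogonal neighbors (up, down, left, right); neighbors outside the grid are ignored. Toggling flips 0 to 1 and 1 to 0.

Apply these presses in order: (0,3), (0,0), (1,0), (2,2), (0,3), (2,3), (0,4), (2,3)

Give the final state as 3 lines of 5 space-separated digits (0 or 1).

Answer: 1 1 1 1 1
0 1 0 1 0
1 0 1 1 0

Derivation:
After press 1 at (0,3):
1 0 0 1 1
0 0 1 0 1
0 1 0 0 0

After press 2 at (0,0):
0 1 0 1 1
1 0 1 0 1
0 1 0 0 0

After press 3 at (1,0):
1 1 0 1 1
0 1 1 0 1
1 1 0 0 0

After press 4 at (2,2):
1 1 0 1 1
0 1 0 0 1
1 0 1 1 0

After press 5 at (0,3):
1 1 1 0 0
0 1 0 1 1
1 0 1 1 0

After press 6 at (2,3):
1 1 1 0 0
0 1 0 0 1
1 0 0 0 1

After press 7 at (0,4):
1 1 1 1 1
0 1 0 0 0
1 0 0 0 1

After press 8 at (2,3):
1 1 1 1 1
0 1 0 1 0
1 0 1 1 0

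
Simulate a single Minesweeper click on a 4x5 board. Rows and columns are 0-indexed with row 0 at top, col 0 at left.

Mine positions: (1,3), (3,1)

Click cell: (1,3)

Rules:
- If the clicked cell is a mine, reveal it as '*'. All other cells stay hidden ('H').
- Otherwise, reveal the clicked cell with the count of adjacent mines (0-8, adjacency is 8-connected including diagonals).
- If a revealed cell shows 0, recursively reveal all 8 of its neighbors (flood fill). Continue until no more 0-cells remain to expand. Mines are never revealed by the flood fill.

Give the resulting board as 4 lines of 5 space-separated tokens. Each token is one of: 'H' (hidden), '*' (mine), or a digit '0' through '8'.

H H H H H
H H H * H
H H H H H
H H H H H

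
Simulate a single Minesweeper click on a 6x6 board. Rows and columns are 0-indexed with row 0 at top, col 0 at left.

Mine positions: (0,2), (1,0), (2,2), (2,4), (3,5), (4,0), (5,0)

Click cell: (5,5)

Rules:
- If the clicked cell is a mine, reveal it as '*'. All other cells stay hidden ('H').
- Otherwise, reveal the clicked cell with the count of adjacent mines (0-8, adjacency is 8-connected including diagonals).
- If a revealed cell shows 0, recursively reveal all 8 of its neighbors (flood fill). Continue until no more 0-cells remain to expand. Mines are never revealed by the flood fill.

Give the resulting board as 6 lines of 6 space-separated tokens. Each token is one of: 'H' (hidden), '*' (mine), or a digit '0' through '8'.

H H H H H H
H H H H H H
H H H H H H
H 2 1 2 2 H
H 2 0 0 1 1
H 2 0 0 0 0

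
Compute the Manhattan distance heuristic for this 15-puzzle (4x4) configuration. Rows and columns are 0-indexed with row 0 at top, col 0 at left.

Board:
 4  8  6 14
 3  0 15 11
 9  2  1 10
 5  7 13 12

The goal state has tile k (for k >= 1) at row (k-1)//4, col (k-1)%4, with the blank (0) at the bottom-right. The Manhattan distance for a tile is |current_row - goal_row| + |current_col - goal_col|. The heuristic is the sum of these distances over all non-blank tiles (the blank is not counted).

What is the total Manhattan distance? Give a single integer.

Answer: 36

Derivation:
Tile 4: (0,0)->(0,3) = 3
Tile 8: (0,1)->(1,3) = 3
Tile 6: (0,2)->(1,1) = 2
Tile 14: (0,3)->(3,1) = 5
Tile 3: (1,0)->(0,2) = 3
Tile 15: (1,2)->(3,2) = 2
Tile 11: (1,3)->(2,2) = 2
Tile 9: (2,0)->(2,0) = 0
Tile 2: (2,1)->(0,1) = 2
Tile 1: (2,2)->(0,0) = 4
Tile 10: (2,3)->(2,1) = 2
Tile 5: (3,0)->(1,0) = 2
Tile 7: (3,1)->(1,2) = 3
Tile 13: (3,2)->(3,0) = 2
Tile 12: (3,3)->(2,3) = 1
Sum: 3 + 3 + 2 + 5 + 3 + 2 + 2 + 0 + 2 + 4 + 2 + 2 + 3 + 2 + 1 = 36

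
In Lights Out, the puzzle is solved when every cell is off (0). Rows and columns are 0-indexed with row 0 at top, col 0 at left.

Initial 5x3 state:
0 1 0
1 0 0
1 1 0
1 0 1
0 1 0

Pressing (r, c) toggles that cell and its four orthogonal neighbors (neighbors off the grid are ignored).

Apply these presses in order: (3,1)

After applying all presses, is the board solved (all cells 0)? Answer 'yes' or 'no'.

Answer: no

Derivation:
After press 1 at (3,1):
0 1 0
1 0 0
1 0 0
0 1 0
0 0 0

Lights still on: 4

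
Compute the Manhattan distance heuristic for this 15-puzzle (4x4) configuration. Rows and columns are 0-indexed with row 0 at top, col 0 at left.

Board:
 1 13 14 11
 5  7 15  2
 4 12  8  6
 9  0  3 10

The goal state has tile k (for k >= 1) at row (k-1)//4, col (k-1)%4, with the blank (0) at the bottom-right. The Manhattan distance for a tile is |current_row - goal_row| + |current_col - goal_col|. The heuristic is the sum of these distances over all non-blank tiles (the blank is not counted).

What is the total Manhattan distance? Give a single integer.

Answer: 36

Derivation:
Tile 1: at (0,0), goal (0,0), distance |0-0|+|0-0| = 0
Tile 13: at (0,1), goal (3,0), distance |0-3|+|1-0| = 4
Tile 14: at (0,2), goal (3,1), distance |0-3|+|2-1| = 4
Tile 11: at (0,3), goal (2,2), distance |0-2|+|3-2| = 3
Tile 5: at (1,0), goal (1,0), distance |1-1|+|0-0| = 0
Tile 7: at (1,1), goal (1,2), distance |1-1|+|1-2| = 1
Tile 15: at (1,2), goal (3,2), distance |1-3|+|2-2| = 2
Tile 2: at (1,3), goal (0,1), distance |1-0|+|3-1| = 3
Tile 4: at (2,0), goal (0,3), distance |2-0|+|0-3| = 5
Tile 12: at (2,1), goal (2,3), distance |2-2|+|1-3| = 2
Tile 8: at (2,2), goal (1,3), distance |2-1|+|2-3| = 2
Tile 6: at (2,3), goal (1,1), distance |2-1|+|3-1| = 3
Tile 9: at (3,0), goal (2,0), distance |3-2|+|0-0| = 1
Tile 3: at (3,2), goal (0,2), distance |3-0|+|2-2| = 3
Tile 10: at (3,3), goal (2,1), distance |3-2|+|3-1| = 3
Sum: 0 + 4 + 4 + 3 + 0 + 1 + 2 + 3 + 5 + 2 + 2 + 3 + 1 + 3 + 3 = 36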